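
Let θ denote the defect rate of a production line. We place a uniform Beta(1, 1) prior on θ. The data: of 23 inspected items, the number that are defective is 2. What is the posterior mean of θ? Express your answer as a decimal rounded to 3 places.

Observing 2 successes and 21 failures updates Beta(1, 1) by adding the success and failure counts to the two shape parameters: α = 1+2 = 3, β = 1+21 = 22.
E[θ | data] = 3/(3+22) = 0.120.

Posterior mean ≈ 0.120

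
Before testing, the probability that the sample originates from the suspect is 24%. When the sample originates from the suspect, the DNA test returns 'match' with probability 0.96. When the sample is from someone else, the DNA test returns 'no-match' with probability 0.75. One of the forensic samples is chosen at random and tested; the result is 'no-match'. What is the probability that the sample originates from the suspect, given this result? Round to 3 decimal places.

P(H | E) ≈ 0.017

Write H for 'the sample originates from the suspect'. Prior odds H:¬H = 0.24/0.76 = 0.31579. For the 'no-match' outcome, the likelihood ratio is 0.04/0.75 = 0.053333.
Posterior odds = 0.31579 × 0.053333 = 0.016842, so P(H|E) = 0.016842/(1+0.016842) = 0.017.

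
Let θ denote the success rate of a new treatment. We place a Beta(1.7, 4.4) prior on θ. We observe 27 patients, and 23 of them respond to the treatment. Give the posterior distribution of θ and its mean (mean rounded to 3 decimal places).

Posterior: Beta(24.7, 8.4); mean ≈ 0.746

Observing 23 successes and 4 failures updates Beta(1.7, 4.4) by adding the success and failure counts to the two shape parameters: α = 1.7+23 = 24.7, β = 4.4+4 = 8.4.
Posterior mean = α/(α+β) = 24.7/33.1 = 0.746.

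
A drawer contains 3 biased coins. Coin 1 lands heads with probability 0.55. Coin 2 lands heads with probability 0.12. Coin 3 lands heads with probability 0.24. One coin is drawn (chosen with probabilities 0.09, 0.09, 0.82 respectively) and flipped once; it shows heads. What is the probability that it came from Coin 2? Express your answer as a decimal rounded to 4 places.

P(heads|C1) = 0.55; P(heads|C2) = 0.12; P(heads|C3) = 0.24.
Prior × likelihood for each source: 0.09·0.55=0.04950, 0.09·0.12=0.01080, 0.82·0.24=0.1968. Summing gives P(heads) = 0.25710.
P(Coin 2 | heads) = 0.01080 / 0.25710 = 0.0420.

Posterior probability ≈ 0.0420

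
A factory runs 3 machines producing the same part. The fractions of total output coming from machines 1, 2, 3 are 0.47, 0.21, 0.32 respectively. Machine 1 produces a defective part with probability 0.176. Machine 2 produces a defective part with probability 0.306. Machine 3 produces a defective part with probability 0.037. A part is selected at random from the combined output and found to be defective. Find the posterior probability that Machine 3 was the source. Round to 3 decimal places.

Posterior probability ≈ 0.075

P(defective|M1) = 0.176; P(defective|M2) = 0.306; P(defective|M3) = 0.037.
Prior × likelihood for each source: 0.47·0.176=0.08272, 0.21·0.306=0.06426, 0.32·0.037=0.01184. Summing gives P(defective) = 0.15882.
P(Machine 3 | defective) = 0.01184 / 0.15882 = 0.075.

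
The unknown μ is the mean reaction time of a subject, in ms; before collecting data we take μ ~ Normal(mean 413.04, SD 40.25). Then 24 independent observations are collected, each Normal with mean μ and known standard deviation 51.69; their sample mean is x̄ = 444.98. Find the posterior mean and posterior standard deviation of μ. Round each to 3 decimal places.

Posterior mean ≈ 442.926; posterior SD ≈ 10.206

With known σ, the Normal prior is conjugate. Weight on the data is w = (n/σ²)/(n/σ² + 1/τ₀²) = 0.00898252/(0.00898252+0.00061726) = 0.93570.
Posterior mean = w·x̄ + (1−w)·μ₀ = 0.93570·444.98 + 0.064299·413.04 = 442.926. Posterior variance = 1/(0.00898252+0.00061726) = 104.169, so SD = 10.206.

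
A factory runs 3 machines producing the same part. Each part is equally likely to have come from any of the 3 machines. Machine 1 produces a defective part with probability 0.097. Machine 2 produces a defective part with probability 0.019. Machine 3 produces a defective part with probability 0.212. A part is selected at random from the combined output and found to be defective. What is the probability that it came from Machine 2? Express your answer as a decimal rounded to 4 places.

P(defective|M1) = 0.097; P(defective|M2) = 0.019; P(defective|M3) = 0.212.
Prior × likelihood for each source: 0.333333·0.097=0.03233, 0.333333·0.019=0.006333, 0.333333·0.212=0.07067. Summing gives P(defective) = 0.10933.
P(Machine 2 | defective) = 0.006333 / 0.10933 = 0.0579.

Posterior probability ≈ 0.0579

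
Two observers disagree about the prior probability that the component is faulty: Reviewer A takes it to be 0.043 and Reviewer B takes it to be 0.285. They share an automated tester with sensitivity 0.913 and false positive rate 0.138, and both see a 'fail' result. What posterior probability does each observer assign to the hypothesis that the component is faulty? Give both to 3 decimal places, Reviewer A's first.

Reviewer A: 0.229; Reviewer B: 0.725

P('+'|H) = 0.913, P('+'|¬H) = 0.138.
Reviewer A: numerator 0.913·0.043 = 0.039259; evidence = 0.039259+0.138·0.957 = 0.17133; posterior = 0.229.
Reviewer B: numerator 0.913·0.285 = 0.26020; evidence = 0.26020+0.138·0.715 = 0.35887; posterior = 0.725.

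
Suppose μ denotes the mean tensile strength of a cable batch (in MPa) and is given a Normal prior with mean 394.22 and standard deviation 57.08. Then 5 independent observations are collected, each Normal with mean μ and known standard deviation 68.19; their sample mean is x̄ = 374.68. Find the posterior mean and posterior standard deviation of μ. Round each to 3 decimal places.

Prior precision 1/τ₀² = 1/57.08² = 0.00030692; data precision n/σ² = 5/68.19² = 0.00107530.
Posterior precision = 0.00030692 + 0.00107530 = 0.00138222, giving posterior SD = 1/√0.00138222 = 26.897.
Posterior mean = (0.00030692·394.22 + 0.00107530·374.68) / 0.00138222 = 379.019.

Posterior mean ≈ 379.019; posterior SD ≈ 26.897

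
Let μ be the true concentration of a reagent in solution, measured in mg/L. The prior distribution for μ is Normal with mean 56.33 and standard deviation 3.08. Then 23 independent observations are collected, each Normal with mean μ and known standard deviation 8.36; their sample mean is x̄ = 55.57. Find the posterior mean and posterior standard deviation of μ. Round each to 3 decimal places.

Posterior mean ≈ 55.754; posterior SD ≈ 1.517

With known σ, the Normal prior is conjugate. Weight on the data is w = (n/σ²)/(n/σ² + 1/τ₀²) = 0.329090/(0.329090+0.105414) = 0.75739.
Posterior mean = w·x̄ + (1−w)·μ₀ = 0.75739·55.57 + 0.24261·56.33 = 55.754. Posterior variance = 1/(0.329090+0.105414) = 2.30147, so SD = 1.517.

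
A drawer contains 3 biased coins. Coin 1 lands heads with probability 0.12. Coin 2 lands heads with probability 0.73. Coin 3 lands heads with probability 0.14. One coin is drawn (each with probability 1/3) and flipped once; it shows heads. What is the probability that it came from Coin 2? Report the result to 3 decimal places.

Posterior probability ≈ 0.737

P(heads|C1) = 0.12; P(heads|C2) = 0.73; P(heads|C3) = 0.14.
Prior × likelihood for each source: 0.333333·0.12=0.04000, 0.333333·0.73=0.2433, 0.333333·0.14=0.04667. Summing gives P(heads) = 0.33000.
P(Coin 2 | heads) = 0.2433 / 0.33000 = 0.737.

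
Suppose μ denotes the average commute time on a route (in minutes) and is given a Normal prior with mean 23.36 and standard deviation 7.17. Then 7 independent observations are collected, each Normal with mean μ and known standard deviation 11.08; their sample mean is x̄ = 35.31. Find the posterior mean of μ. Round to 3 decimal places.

With known σ, the Normal prior is conjugate. Weight on the data is w = (n/σ²)/(n/σ² + 1/τ₀²) = 0.0570189/(0.0570189+0.0194519) = 0.74563.
Posterior mean = w·x̄ + (1−w)·μ₀ = 0.74563·35.31 + 0.25437·23.36 = 32.270.

Posterior mean ≈ 32.270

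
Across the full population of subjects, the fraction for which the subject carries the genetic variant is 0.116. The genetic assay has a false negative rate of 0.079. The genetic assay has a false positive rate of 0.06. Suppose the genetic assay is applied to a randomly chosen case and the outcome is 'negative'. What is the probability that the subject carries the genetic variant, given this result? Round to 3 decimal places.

P(H | E) ≈ 0.011

Write H for 'the subject carries the genetic variant'. Prior odds H:¬H = 0.116/0.884 = 0.13122. For the 'negative' outcome, the likelihood ratio is 0.079/0.94 = 0.084043.
Posterior odds = 0.13122 × 0.084043 = 0.011028, so P(H|E) = 0.011028/(1+0.011028) = 0.011.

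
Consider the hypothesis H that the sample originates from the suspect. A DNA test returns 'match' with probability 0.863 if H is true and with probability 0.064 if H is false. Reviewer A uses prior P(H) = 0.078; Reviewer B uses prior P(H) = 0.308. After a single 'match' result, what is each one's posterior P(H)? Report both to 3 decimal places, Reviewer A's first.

Reviewer A: 0.533; Reviewer B: 0.857

P('+'|H) = 0.863, P('+'|¬H) = 0.064.
Reviewer A: numerator 0.863·0.078 = 0.067314; evidence = 0.067314+0.064·0.922 = 0.12632; posterior = 0.533.
Reviewer B: numerator 0.863·0.308 = 0.26580; evidence = 0.26580+0.064·0.692 = 0.31009; posterior = 0.857.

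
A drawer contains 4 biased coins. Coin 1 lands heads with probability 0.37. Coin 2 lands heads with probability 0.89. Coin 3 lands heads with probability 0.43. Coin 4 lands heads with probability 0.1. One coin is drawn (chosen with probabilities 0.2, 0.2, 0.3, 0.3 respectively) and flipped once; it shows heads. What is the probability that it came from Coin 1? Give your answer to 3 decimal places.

Posterior probability ≈ 0.180

P(heads|C1) = 0.37; P(heads|C2) = 0.89; P(heads|C3) = 0.43; P(heads|C4) = 0.1.
Prior × likelihood for each source: 0.2·0.37=0.07400, 0.2·0.89=0.1780, 0.3·0.43=0.1290, 0.3·0.1=0.03000. Summing gives P(heads) = 0.41100.
P(Coin 1 | heads) = 0.07400 / 0.41100 = 0.180.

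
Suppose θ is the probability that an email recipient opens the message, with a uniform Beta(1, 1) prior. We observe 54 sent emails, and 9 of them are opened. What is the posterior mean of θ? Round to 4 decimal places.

Posterior mean ≈ 0.1786

Observing 9 successes and 45 failures updates Beta(1, 1) by adding the success and failure counts to the two shape parameters: α = 1+9 = 10, β = 1+45 = 46.
E[θ | data] = 10/(10+46) = 0.1786.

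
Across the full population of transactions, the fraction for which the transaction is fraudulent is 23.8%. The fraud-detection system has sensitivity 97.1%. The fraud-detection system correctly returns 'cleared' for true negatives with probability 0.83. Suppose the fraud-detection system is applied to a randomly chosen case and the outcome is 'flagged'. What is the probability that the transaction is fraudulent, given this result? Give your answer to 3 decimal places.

Write H for 'the transaction is fraudulent'. Prior odds H:¬H = 0.238/0.762 = 0.31234. For the 'flagged' outcome, the likelihood ratio is 0.971/0.17 = 5.7118.
Posterior odds = 0.31234 × 5.7118 = 1.7840, so P(H|E) = 1.7840/(1+1.7840) = 0.641.

P(H | E) ≈ 0.641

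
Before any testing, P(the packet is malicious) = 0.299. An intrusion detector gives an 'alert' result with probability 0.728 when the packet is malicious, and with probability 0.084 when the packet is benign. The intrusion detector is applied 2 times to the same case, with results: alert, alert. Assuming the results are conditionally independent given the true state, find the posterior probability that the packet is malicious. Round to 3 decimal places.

Posterior P(H) ≈ 0.970

Let H be the event that the packet is malicious; start with P(H) = 0.299. P('alert'|H) = 0.728, P('alert'|¬H) = 0.084.
Update on result 1 ('alert'): P(H) ← 0.728·0.2990 / (0.728·0.2990 + 0.084·0.7010) = 0.21767/0.27656 = 0.7871.
Update on result 2 ('alert'): P(H) ← 0.728·0.7871 / (0.728·0.7871 + 0.084·0.2129) = 0.57300/0.59088 = 0.9697.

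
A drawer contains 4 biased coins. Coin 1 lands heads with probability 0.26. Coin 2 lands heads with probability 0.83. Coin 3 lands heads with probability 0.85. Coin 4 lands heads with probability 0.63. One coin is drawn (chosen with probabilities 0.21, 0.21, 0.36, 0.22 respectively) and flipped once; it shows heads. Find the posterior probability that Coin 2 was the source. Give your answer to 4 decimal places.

P(heads|C1) = 0.26; P(heads|C2) = 0.83; P(heads|C3) = 0.85; P(heads|C4) = 0.63.
Prior × likelihood for each source: 0.21·0.26=0.05460, 0.21·0.83=0.1743, 0.36·0.85=0.3060, 0.22·0.63=0.1386. Summing gives P(heads) = 0.67350.
P(Coin 2 | heads) = 0.1743 / 0.67350 = 0.2588.

Posterior probability ≈ 0.2588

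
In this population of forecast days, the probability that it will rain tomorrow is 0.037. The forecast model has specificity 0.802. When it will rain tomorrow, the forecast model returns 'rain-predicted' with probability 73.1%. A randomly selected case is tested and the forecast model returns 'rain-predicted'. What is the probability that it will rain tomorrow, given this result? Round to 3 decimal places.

P(H | E) ≈ 0.124

Let H be the event that it will rain tomorrow. P(H) = 0.037, so P(¬H) = 0.963. With E the 'rain-predicted' result, P(E|H) = 0.731 and P(E|¬H) = 0.198.
P(E) = 0.731·0.037 + 0.198·0.963 = 0.027047 + 0.19067 = 0.21772.
By Bayes' theorem, P(H|E) = 0.027047 / 0.21772 = 0.124.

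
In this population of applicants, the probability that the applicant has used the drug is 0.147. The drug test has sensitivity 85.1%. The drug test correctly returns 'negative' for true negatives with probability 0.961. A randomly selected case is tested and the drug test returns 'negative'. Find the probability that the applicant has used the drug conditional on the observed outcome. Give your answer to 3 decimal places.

Write H for 'the applicant has used the drug'. Prior odds H:¬H = 0.147/0.853 = 0.17233. For the 'negative' outcome, the likelihood ratio is 0.149/0.961 = 0.15505.
Posterior odds = 0.17233 × 0.15505 = 0.026720, so P(H|E) = 0.026720/(1+0.026720) = 0.026.

P(H | E) ≈ 0.026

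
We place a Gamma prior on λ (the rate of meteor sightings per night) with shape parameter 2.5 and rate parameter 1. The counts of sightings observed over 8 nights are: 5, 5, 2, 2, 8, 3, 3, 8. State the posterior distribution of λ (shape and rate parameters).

Total count ∑xᵢ = 36 over n = 8 nights.
Gamma is conjugate to the Poisson likelihood: posterior is Gamma(shape = 2.5+36 = 38.5, rate = 1+8 = 9).

Posterior: Gamma(shape=38.5, rate=9)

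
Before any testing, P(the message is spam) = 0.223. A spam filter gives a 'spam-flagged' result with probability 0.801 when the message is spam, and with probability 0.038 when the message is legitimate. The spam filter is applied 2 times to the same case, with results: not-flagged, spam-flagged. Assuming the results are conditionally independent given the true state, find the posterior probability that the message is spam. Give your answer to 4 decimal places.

Posterior P(H) ≈ 0.5558

Let H be the event that the message is spam; start with P(H) = 0.223. P('spam-flagged'|H) = 0.801, P('spam-flagged'|¬H) = 0.038.
Update on result 1 ('not-flagged'): P(H) ← 0.199·0.2230 / (0.199·0.2230 + 0.962·0.7770) = 0.044377/0.79185 = 0.0560.
Update on result 2 ('spam-flagged'): P(H) ← 0.801·0.0560 / (0.801·0.0560 + 0.038·0.9440) = 0.044890/0.080760 = 0.5558.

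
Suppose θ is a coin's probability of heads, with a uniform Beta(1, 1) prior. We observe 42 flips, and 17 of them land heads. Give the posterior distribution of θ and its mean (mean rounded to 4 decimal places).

Observing 17 successes and 25 failures updates Beta(1, 1) by adding the success and failure counts to the two shape parameters: α = 1+17 = 18, β = 1+25 = 26.
Posterior mean = α/(α+β) = 18/44 = 0.4091.

Posterior: Beta(18, 26); mean ≈ 0.4091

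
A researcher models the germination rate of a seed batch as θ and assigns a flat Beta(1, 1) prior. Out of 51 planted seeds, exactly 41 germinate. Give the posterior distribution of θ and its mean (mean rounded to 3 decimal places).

Observing 41 successes and 10 failures updates Beta(1, 1) by adding the success and failure counts to the two shape parameters: α = 1+41 = 42, β = 1+10 = 11.
Posterior mean = α/(α+β) = 42/53 = 0.792.

Posterior: Beta(42, 11); mean ≈ 0.792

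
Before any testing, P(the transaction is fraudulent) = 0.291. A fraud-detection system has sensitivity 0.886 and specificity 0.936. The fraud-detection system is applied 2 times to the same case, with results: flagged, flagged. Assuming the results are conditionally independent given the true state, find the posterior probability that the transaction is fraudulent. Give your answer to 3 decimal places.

Posterior P(H) ≈ 0.987

With H the event that the transaction is fraudulent, the joint likelihood of the observed sequence is P(data|H) = 0.886·0.886 = 0.78500 and P(data|¬H) = 0.064·0.064 = 0.0040960.
Bayes: P(H|data) = 0.291·0.78500 / (0.291·0.78500 + 0.709·0.0040960) = 0.22843/0.23134 = 0.9874.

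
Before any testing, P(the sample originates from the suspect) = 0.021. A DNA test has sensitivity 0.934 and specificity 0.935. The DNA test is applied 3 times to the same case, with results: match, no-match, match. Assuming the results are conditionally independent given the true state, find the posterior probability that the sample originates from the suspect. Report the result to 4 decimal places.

Let H be the event that the sample originates from the suspect; start with P(H) = 0.021. P('match'|H) = 0.934, P('match'|¬H) = 0.065.
Update on result 1 ('match'): P(H) ← 0.934·0.0210 / (0.934·0.0210 + 0.065·0.9790) = 0.019614/0.083249 = 0.2356.
Update on result 2 ('no-match'): P(H) ← 0.066·0.2356 / (0.066·0.2356 + 0.935·0.7644) = 0.015550/0.73026 = 0.0213.
Update on result 3 ('match'): P(H) ← 0.934·0.0213 / (0.934·0.0213 + 0.065·0.9787) = 0.019888/0.083504 = 0.2382.

Posterior P(H) ≈ 0.2382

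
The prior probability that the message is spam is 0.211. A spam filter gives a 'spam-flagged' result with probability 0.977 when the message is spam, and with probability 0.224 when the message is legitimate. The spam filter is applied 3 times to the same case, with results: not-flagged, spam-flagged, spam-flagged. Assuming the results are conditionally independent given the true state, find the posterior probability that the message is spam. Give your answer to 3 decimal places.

Let H be the event that the message is spam; start with P(H) = 0.211. P('spam-flagged'|H) = 0.977, P('spam-flagged'|¬H) = 0.224.
Update on result 1 ('not-flagged'): P(H) ← 0.023·0.2110 / (0.023·0.2110 + 0.776·0.7890) = 0.0048530/0.61712 = 0.0079.
Update on result 2 ('spam-flagged'): P(H) ← 0.977·0.0079 / (0.977·0.0079 + 0.224·0.9921) = 0.0076831/0.22992 = 0.0334.
Update on result 3 ('spam-flagged'): P(H) ← 0.977·0.0334 / (0.977·0.0334 + 0.224·0.9666) = 0.032648/0.24916 = 0.1310.

Posterior P(H) ≈ 0.131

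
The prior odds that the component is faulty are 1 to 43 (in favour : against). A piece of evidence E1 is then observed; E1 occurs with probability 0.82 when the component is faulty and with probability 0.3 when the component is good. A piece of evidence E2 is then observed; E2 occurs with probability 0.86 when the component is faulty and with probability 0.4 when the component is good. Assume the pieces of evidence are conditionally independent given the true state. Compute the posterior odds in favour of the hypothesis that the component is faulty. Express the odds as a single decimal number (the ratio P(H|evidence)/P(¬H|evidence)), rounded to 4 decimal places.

Posterior odds ≈ 0.1367

Prior odds = 1/43 = 0.023256.
Likelihood ratio for E1 = 0.82/0.3 = 2.7333.
Likelihood ratio for E2 = 0.86/0.4 = 2.1500.
Posterior odds = prior odds × LR₁ × LR₂ = 0.13667.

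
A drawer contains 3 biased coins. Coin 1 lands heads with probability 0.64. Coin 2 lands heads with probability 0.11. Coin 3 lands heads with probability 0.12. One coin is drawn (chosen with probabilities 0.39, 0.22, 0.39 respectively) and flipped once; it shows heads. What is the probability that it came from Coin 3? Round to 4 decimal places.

Tabulate prior·likelihood by source: [1] prior 0.39, lik 0.64, product 0.2496; [2] prior 0.22, lik 0.11, product 0.02420; [3] prior 0.39, lik 0.12, product 0.04680.
Normalizing constant = 0.32060; the posterior for Coin 3 is its product over the sum, 0.04680/0.32060 = 0.1460.

Posterior probability ≈ 0.1460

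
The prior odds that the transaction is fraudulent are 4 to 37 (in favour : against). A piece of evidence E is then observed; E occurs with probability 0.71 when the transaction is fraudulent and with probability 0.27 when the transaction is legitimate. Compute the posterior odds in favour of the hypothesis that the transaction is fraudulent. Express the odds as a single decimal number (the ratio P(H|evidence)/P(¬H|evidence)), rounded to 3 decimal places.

Posterior odds ≈ 0.284

Prior odds = 4/37 = 0.10811. In log-odds, ln(0.10811) = -2.2246.
Add log likelihood ratio: ln(2.6296) = 0.96684.
Posterior log-odds = -1.2578, so posterior odds = exp(-1.2578) = 0.28428.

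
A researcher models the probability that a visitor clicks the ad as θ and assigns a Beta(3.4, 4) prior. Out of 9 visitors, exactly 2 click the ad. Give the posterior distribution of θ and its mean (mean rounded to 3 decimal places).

The binomial likelihood is conjugate to the Beta prior: with 2 successes and 7 failures, the posterior is Beta(3.4+2, 4+7) = Beta(5.4, 11).
Posterior mean = α/(α+β) = 5.4/16.4 = 0.329.

Posterior: Beta(5.4, 11); mean ≈ 0.329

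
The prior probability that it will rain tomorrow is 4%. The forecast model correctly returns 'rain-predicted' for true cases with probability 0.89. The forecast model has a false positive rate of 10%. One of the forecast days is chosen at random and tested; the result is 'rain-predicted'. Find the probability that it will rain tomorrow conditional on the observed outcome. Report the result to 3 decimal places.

P(H | E) ≈ 0.271

Write H for 'it will rain tomorrow'. Prior odds H:¬H = 0.04/0.96 = 0.041667. For the 'rain-predicted' outcome, the likelihood ratio is 0.89/0.1 = 8.9000.
Posterior odds = 0.041667 × 8.9000 = 0.37083, so P(H|E) = 0.37083/(1+0.37083) = 0.271.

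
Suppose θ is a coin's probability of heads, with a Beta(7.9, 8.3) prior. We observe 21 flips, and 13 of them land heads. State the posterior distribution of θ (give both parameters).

Posterior: Beta(20.9, 16.3)

The binomial likelihood is conjugate to the Beta prior: with 13 successes and 8 failures, the posterior is Beta(7.9+13, 8.3+8) = Beta(20.9, 16.3).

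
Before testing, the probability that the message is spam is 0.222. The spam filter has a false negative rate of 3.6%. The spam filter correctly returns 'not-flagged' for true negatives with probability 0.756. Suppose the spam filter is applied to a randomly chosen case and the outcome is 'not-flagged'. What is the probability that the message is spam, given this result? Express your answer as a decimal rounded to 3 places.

Write H for 'the message is spam'. Prior odds H:¬H = 0.222/0.778 = 0.28535. For the 'not-flagged' outcome, the likelihood ratio is 0.036/0.756 = 0.047619.
Posterior odds = 0.28535 × 0.047619 = 0.013588, so P(H|E) = 0.013588/(1+0.013588) = 0.013.

P(H | E) ≈ 0.013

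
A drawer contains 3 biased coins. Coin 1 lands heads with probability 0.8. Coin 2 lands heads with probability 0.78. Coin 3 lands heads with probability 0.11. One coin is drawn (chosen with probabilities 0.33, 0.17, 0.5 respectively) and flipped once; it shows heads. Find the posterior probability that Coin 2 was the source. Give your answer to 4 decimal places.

Posterior probability ≈ 0.2936

Tabulate prior·likelihood by source: [1] prior 0.33, lik 0.8, product 0.2640; [2] prior 0.17, lik 0.78, product 0.1326; [3] prior 0.5, lik 0.11, product 0.05500.
Normalizing constant = 0.45160; the posterior for Coin 2 is its product over the sum, 0.1326/0.45160 = 0.2936.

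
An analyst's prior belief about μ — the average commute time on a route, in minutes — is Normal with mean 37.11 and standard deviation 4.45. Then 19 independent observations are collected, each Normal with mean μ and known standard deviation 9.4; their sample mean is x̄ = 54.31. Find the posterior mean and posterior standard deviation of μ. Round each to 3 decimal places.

Posterior mean ≈ 51.039; posterior SD ≈ 1.941

Prior precision 1/τ₀² = 1/4.45² = 0.0504987; data precision n/σ² = 19/9.4² = 0.215029.
Posterior precision = 0.0504987 + 0.215029 = 0.265528, giving posterior SD = 1/√0.265528 = 1.941.
Posterior mean = (0.0504987·37.11 + 0.215029·54.31) / 0.265528 = 51.039.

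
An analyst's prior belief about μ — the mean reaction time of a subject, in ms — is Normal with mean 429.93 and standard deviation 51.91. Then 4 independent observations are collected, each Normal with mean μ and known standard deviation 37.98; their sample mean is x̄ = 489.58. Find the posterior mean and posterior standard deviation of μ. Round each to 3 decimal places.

Posterior mean ≈ 482.539; posterior SD ≈ 17.834

Prior precision 1/τ₀² = 1/51.91² = 0.00037111; data precision n/σ² = 4/37.98² = 0.00277300.
Posterior precision = 0.00037111 + 0.00277300 = 0.00314411, giving posterior SD = 1/√0.00314411 = 17.834.
Posterior mean = (0.00037111·429.93 + 0.00277300·489.58) / 0.00314411 = 482.539.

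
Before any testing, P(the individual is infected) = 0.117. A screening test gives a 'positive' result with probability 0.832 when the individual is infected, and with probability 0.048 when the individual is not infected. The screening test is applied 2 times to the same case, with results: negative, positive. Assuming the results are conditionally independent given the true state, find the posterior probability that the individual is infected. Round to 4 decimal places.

Posterior P(H) ≈ 0.2884

With H the event that the individual is infected, the joint likelihood of the observed sequence is P(data|H) = 0.168·0.832 = 0.13978 and P(data|¬H) = 0.952·0.048 = 0.045696.
Bayes: P(H|data) = 0.117·0.13978 / (0.117·0.13978 + 0.883·0.045696) = 0.016354/0.056703 = 0.2884.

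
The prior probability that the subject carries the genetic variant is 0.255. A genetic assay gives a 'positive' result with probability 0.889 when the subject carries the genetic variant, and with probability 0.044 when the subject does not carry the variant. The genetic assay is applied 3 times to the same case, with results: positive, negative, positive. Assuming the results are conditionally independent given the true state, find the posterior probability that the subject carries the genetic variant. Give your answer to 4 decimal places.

With H the event that the subject carries the genetic variant, the joint likelihood of the observed sequence is P(data|H) = 0.889·0.111·0.889 = 0.087726 and P(data|¬H) = 0.044·0.956·0.044 = 0.0018508.
Bayes: P(H|data) = 0.255·0.087726 / (0.255·0.087726 + 0.745·0.0018508) = 0.022370/0.023749 = 0.9419.

Posterior P(H) ≈ 0.9419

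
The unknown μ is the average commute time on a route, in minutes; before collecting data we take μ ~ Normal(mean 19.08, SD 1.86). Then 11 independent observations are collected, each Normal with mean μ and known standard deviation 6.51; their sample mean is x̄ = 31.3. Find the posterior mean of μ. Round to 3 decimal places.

Posterior mean ≈ 24.862

With known σ, the Normal prior is conjugate. Weight on the data is w = (n/σ²)/(n/σ² + 1/τ₀²) = 0.259556/(0.259556+0.289051) = 0.47312.
Posterior mean = w·x̄ + (1−w)·μ₀ = 0.47312·31.3 + 0.52688·19.08 = 24.862.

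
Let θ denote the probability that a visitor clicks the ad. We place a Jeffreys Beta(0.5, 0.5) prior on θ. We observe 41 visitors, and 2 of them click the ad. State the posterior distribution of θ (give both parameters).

Observing 2 successes and 39 failures updates Beta(0.5, 0.5) by adding the success and failure counts to the two shape parameters: α = 0.5+2 = 2.5, β = 0.5+39 = 39.5.

Posterior: Beta(2.5, 39.5)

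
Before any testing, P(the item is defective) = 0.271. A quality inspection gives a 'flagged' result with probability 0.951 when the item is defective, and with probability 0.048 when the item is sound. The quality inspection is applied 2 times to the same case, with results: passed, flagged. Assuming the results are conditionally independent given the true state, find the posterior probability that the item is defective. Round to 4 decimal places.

Posterior P(H) ≈ 0.2749

Let H be the event that the item is defective; start with P(H) = 0.271. P('flagged'|H) = 0.951, P('flagged'|¬H) = 0.048.
Update on result 1 ('passed'): P(H) ← 0.049·0.2710 / (0.049·0.2710 + 0.952·0.7290) = 0.013279/0.70729 = 0.0188.
Update on result 2 ('flagged'): P(H) ← 0.951·0.0188 / (0.951·0.0188 + 0.048·0.9812) = 0.017855/0.064953 = 0.2749.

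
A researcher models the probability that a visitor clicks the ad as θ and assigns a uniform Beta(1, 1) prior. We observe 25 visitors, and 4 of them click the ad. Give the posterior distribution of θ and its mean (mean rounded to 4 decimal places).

Posterior: Beta(5, 22); mean ≈ 0.1852

Observing 4 successes and 21 failures updates Beta(1, 1) by adding the success and failure counts to the two shape parameters: α = 1+4 = 5, β = 1+21 = 22.
E[θ | data] = 5/(5+22) = 0.1852.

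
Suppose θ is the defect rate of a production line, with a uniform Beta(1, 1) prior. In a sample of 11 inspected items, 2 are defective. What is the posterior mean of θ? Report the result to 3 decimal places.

Observing 2 successes and 9 failures updates Beta(1, 1) by adding the success and failure counts to the two shape parameters: α = 1+2 = 3, β = 1+9 = 10.
Posterior mean = α/(α+β) = 3/13 = 0.231.

Posterior mean ≈ 0.231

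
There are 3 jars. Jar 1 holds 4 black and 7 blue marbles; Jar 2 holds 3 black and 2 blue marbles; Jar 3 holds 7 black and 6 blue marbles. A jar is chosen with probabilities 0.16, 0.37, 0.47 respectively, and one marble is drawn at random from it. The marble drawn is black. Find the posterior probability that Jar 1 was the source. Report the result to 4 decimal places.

Posterior probability ≈ 0.1091

P(black|Jar 1) = 0.3636; P(black|Jar 2) = 0.6; P(black|Jar 3) = 0.5385.
Prior × likelihood for each source: 0.16·0.3636=0.05818, 0.37·0.6=0.2220, 0.47·0.5385=0.2531. Summing gives P(black) = 0.53326.
P(Jar 1 | black) = 0.05818 / 0.53326 = 0.1091.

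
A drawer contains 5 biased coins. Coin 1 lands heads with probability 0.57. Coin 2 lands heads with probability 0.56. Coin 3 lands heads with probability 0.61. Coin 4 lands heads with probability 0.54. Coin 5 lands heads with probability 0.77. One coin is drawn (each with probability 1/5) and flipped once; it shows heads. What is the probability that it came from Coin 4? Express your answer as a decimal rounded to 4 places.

Tabulate prior·likelihood by source: [1] prior 0.2, lik 0.57, product 0.1140; [2] prior 0.2, lik 0.56, product 0.1120; [3] prior 0.2, lik 0.61, product 0.1220; [4] prior 0.2, lik 0.54, product 0.1080; [5] prior 0.2, lik 0.77, product 0.1540.
Normalizing constant = 0.61000; the posterior for Coin 4 is its product over the sum, 0.1080/0.61000 = 0.1770.

Posterior probability ≈ 0.1770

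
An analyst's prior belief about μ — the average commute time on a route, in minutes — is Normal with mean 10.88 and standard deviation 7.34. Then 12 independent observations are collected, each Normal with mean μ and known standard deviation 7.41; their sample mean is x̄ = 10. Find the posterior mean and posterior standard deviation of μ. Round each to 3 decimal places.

Prior precision 1/τ₀² = 1/7.34² = 0.0185613; data precision n/σ² = 12/7.41² = 0.218547.
Posterior precision = 0.0185613 + 0.218547 = 0.237108, giving posterior SD = 1/√0.237108 = 2.054.
Posterior mean = (0.0185613·10.88 + 0.218547·10) / 0.237108 = 10.069.

Posterior mean ≈ 10.069; posterior SD ≈ 2.054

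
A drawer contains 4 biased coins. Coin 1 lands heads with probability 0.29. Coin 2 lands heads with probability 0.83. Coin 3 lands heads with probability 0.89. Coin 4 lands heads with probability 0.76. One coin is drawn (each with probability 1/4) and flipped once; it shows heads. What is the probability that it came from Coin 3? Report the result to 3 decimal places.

Tabulate prior·likelihood by source: [1] prior 0.25, lik 0.29, product 0.07250; [2] prior 0.25, lik 0.83, product 0.2075; [3] prior 0.25, lik 0.89, product 0.2225; [4] prior 0.25, lik 0.76, product 0.1900.
Normalizing constant = 0.69250; the posterior for Coin 3 is its product over the sum, 0.2225/0.69250 = 0.321.

Posterior probability ≈ 0.321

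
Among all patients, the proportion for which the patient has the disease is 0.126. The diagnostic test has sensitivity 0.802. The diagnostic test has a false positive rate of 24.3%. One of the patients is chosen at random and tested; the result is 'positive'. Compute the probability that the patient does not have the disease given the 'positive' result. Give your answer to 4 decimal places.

Let H be the event that the patient has the disease. P(H) = 0.126, so P(¬H) = 0.874. With E the 'positive' result, P(E|H) = 0.802 and P(E|¬H) = 0.243.
P(E) = 0.802·0.126 + 0.243·0.874 = 0.10105 + 0.21238 = 0.31343.
By Bayes' theorem, P(H|E) = 0.10105 / 0.31343 = 0.3224. Hence P(¬H|E) = 1 − 0.3224 = 0.6776.

P(¬H | E) ≈ 0.6776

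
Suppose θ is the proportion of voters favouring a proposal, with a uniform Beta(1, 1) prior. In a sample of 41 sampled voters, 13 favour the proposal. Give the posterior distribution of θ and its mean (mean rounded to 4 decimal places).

Observing 13 successes and 28 failures updates Beta(1, 1) by adding the success and failure counts to the two shape parameters: α = 1+13 = 14, β = 1+28 = 29.
Posterior mean = α/(α+β) = 14/43 = 0.3256.

Posterior: Beta(14, 29); mean ≈ 0.3256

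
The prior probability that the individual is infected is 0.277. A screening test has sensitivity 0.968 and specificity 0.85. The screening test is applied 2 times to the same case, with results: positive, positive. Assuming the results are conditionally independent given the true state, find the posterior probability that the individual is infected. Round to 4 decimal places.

Posterior P(H) ≈ 0.9410

Let H be the event that the individual is infected; start with P(H) = 0.277. P('positive'|H) = 0.968, P('positive'|¬H) = 0.15.
Update on result 1 ('positive'): P(H) ← 0.968·0.2770 / (0.968·0.2770 + 0.15·0.7230) = 0.26814/0.37659 = 0.7120.
Update on result 2 ('positive'): P(H) ← 0.968·0.7120 / (0.968·0.7120 + 0.15·0.2880) = 0.68923/0.73243 = 0.9410.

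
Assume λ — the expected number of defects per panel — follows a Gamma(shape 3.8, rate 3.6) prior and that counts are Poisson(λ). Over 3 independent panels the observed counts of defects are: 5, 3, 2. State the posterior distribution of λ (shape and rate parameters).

Total count ∑xᵢ = 10 over n = 3 panels.
Gamma is conjugate to the Poisson likelihood: posterior is Gamma(shape = 3.8+10 = 13.8, rate = 3.6+3 = 6.6).

Posterior: Gamma(shape=13.8, rate=6.6)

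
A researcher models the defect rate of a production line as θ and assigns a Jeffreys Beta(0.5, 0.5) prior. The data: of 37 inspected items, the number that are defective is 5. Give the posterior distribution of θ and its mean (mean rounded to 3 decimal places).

Posterior: Beta(5.5, 32.5); mean ≈ 0.145

The binomial likelihood is conjugate to the Beta prior: with 5 successes and 32 failures, the posterior is Beta(0.5+5, 0.5+32) = Beta(5.5, 32.5).
Posterior mean = α/(α+β) = 5.5/38 = 0.145.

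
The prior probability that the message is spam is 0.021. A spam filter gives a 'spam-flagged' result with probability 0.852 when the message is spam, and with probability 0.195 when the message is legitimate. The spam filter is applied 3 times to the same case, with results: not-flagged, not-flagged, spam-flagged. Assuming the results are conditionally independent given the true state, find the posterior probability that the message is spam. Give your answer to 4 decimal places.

With H the event that the message is spam, the joint likelihood of the observed sequence is P(data|H) = 0.148·0.148·0.852 = 0.018662 and P(data|¬H) = 0.805·0.805·0.195 = 0.12636.
Bayes: P(H|data) = 0.021·0.018662 / (0.021·0.018662 + 0.979·0.12636) = 0.00039191/0.12410 = 0.0032.

Posterior P(H) ≈ 0.0032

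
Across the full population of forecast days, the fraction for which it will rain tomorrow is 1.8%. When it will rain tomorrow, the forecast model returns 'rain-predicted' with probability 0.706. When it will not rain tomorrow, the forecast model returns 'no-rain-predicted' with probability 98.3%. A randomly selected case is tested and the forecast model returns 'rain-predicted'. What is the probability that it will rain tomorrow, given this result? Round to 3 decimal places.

Let H be the event that it will rain tomorrow. P(H) = 0.018, so P(¬H) = 0.982. With E the 'rain-predicted' result, P(E|H) = 0.706 and P(E|¬H) = 0.017.
P(E) = 0.706·0.018 + 0.017·0.982 = 0.012708 + 0.016694 = 0.029402.
By Bayes' theorem, P(H|E) = 0.012708 / 0.029402 = 0.432.

P(H | E) ≈ 0.432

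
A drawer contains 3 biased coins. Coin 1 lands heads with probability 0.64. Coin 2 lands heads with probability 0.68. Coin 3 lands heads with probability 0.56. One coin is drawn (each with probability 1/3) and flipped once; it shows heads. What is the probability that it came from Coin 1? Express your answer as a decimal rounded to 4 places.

Tabulate prior·likelihood by source: [1] prior 0.333333, lik 0.64, product 0.2133; [2] prior 0.333333, lik 0.68, product 0.2267; [3] prior 0.333333, lik 0.56, product 0.1867.
Normalizing constant = 0.62667; the posterior for Coin 1 is its product over the sum, 0.2133/0.62667 = 0.3404.

Posterior probability ≈ 0.3404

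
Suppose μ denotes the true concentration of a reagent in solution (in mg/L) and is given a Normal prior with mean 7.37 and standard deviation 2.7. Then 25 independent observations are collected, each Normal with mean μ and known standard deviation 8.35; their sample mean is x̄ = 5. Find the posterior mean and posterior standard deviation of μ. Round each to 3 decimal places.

Prior precision 1/τ₀² = 1/2.7² = 0.137174; data precision n/σ² = 25/8.35² = 0.358564.
Posterior precision = 0.137174 + 0.358564 = 0.495739, giving posterior SD = 1/√0.495739 = 1.420.
Posterior mean = (0.137174·7.37 + 0.358564·5) / 0.495739 = 5.656.

Posterior mean ≈ 5.656; posterior SD ≈ 1.420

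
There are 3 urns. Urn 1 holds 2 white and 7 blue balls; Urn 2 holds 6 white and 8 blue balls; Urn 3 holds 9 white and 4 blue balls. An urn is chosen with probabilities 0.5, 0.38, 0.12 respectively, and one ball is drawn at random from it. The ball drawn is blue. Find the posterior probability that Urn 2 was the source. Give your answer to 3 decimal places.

Posterior probability ≈ 0.338

Tabulate prior·likelihood by source: [1] prior 0.5, lik 0.7778, product 0.3889; [2] prior 0.38, lik 0.5714, product 0.2171; [3] prior 0.12, lik 0.3077, product 0.03692.
Normalizing constant = 0.64295; the posterior for Urn 2 is its product over the sum, 0.2171/0.64295 = 0.338.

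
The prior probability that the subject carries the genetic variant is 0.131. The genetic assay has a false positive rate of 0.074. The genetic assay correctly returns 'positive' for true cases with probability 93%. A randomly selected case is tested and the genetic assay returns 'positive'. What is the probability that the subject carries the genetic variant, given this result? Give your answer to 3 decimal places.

Write H for 'the subject carries the genetic variant'. Prior odds H:¬H = 0.131/0.869 = 0.15075. For the 'positive' outcome, the likelihood ratio is 0.93/0.074 = 12.568.
Posterior odds = 0.15075 × 12.568 = 1.8945, so P(H|E) = 1.8945/(1+1.8945) = 0.655.

P(H | E) ≈ 0.655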